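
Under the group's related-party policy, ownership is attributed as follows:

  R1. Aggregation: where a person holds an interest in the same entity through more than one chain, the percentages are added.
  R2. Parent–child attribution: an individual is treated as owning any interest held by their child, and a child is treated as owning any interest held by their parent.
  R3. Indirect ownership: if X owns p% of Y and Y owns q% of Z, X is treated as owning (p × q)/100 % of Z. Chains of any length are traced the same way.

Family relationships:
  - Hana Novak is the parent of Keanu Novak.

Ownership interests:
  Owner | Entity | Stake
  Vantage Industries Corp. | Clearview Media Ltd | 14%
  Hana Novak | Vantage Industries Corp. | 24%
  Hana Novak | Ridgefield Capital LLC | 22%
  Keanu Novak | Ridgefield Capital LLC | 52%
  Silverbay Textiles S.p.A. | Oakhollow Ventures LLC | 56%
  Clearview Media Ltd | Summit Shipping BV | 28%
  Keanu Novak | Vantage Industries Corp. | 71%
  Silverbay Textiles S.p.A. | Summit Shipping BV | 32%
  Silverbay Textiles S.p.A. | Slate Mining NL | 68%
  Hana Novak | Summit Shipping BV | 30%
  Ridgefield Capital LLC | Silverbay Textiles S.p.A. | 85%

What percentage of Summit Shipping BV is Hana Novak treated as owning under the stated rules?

53.852%

By parent–child attribution (R2), Hana Novak is treated as also owning Keanu Novak's interest in Ridgefield Capital LLC, giving 22% + 52% = 74%.
By parent–child attribution (R2), Hana Novak is treated as also owning Keanu Novak's interest in Vantage Industries Corp, giving 24% + 71% = 95%.
Chain via Ridgefield Capital LLC → Silverbay Textiles S.p.A. (R3): 74% × 85% × 32% = 20.128% of Summit Shipping BV.
Chain via Vantage Industries Corp. → Clearview Media Ltd (R3): 95% × 14% × 28% = 3.724% of Summit Shipping BV.
Direct interest in Summit Shipping BV: 30%.
Aggregating (R1): 20.128% + 3.724% + 30% = 53.852%.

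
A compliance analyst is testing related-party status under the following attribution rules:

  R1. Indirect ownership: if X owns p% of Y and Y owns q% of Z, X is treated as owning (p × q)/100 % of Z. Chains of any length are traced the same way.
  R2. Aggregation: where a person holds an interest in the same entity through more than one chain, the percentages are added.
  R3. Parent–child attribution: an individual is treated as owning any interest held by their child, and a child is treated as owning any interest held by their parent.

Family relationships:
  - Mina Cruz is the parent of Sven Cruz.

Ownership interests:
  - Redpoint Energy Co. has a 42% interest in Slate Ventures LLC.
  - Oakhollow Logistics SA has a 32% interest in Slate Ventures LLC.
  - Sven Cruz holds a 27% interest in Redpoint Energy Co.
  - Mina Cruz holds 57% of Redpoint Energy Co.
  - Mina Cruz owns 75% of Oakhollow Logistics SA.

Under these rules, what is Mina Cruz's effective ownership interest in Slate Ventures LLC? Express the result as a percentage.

By parent–child attribution (R3), Mina Cruz is treated as also owning Sven Cruz's interest in Redpoint Energy Co, giving 57% + 27% = 84%.
Chain via Oakhollow Logistics SA (R1): 75% × 32% = 24% of Slate Ventures LLC.
Chain via Redpoint Energy Co. (R1): 84% × 42% = 35.28% of Slate Ventures LLC.
Aggregating (R2): 24% + 35.28% = 59.28%.

59.28%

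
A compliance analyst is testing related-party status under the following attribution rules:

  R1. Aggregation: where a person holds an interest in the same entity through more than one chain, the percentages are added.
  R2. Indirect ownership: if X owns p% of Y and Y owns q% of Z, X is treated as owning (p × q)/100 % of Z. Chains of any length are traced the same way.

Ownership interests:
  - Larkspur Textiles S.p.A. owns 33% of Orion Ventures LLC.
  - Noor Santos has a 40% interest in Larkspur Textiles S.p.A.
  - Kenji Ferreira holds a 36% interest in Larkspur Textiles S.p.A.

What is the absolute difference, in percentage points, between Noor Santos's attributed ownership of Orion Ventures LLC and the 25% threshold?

11.8

Chain via Larkspur Textiles S.p.A. (R2): 40% × 33% = 13.2% of Orion Ventures LLC.
13.2% falls short of the 25% threshold by 11.8 percentage points.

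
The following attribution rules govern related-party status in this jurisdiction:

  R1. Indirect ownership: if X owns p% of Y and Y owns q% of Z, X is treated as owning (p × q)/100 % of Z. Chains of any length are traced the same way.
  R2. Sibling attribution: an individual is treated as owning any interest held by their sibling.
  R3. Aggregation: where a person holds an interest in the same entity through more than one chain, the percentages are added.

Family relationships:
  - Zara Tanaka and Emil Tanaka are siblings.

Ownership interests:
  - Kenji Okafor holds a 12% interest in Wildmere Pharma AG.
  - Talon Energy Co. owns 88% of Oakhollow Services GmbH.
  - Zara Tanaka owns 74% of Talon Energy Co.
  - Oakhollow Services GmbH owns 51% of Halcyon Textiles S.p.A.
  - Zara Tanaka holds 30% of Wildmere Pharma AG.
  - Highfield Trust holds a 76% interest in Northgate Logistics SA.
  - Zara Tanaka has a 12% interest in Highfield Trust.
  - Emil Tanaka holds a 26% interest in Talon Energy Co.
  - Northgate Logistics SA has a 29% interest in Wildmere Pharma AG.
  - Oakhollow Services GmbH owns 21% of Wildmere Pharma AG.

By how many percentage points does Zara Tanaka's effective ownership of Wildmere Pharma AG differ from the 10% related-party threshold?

By sibling attribution (R2), Zara Tanaka is treated as also owning Emil Tanaka's interest in Talon Energy Co, giving 74% + 26% = 100%.
Chain via Talon Energy Co. → Oakhollow Services GmbH (R1): 100% × 88% × 21% = 18.48% of Wildmere Pharma AG.
Chain via Highfield Trust → Northgate Logistics SA (R1): 12% × 76% × 29% = 2.6448% of Wildmere Pharma AG.
Direct interest in Wildmere Pharma AG: 30%.
Aggregating (R3): 18.48% + 2.6448% + 30% = 51.1248%.
51.1248% exceeds the 10% threshold by 41.1248 percentage points.

41.1248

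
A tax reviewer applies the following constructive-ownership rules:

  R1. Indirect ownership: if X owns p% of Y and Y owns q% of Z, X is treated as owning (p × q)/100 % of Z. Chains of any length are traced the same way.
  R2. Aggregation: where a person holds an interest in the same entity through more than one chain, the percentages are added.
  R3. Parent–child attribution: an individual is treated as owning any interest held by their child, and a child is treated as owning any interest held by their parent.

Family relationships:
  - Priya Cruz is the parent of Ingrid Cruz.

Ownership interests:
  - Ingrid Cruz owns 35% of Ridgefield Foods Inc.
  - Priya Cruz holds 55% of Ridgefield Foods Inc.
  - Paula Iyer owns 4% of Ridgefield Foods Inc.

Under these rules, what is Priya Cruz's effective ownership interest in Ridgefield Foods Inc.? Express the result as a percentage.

90%

By parent–child attribution (R3), Priya Cruz is treated as also owning Ingrid Cruz's interest in Ridgefield Foods Inc, giving 55% + 35% = 90%.
Direct interest in Ridgefield Foods Inc: 90%.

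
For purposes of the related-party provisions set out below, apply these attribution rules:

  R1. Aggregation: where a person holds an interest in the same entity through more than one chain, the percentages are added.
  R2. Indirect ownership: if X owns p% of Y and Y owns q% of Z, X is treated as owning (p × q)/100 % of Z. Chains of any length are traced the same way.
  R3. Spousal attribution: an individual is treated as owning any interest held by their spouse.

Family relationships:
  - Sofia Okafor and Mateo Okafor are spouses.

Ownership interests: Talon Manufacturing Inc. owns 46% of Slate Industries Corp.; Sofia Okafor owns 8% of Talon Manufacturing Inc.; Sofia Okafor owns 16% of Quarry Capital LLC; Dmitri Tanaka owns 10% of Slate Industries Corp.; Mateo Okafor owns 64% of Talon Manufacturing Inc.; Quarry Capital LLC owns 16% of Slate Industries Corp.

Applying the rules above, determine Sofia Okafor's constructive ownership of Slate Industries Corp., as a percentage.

35.68%

By spousal attribution (R3), Sofia Okafor is treated as also owning Mateo Okafor's interest in Talon Manufacturing Inc, giving 8% + 64% = 72%.
Chain via Quarry Capital LLC (R2): 16% × 16% = 2.56% of Slate Industries Corp.
Chain via Talon Manufacturing Inc. (R2): 72% × 46% = 33.12% of Slate Industries Corp.
Aggregating (R1): 2.56% + 33.12% = 35.68%.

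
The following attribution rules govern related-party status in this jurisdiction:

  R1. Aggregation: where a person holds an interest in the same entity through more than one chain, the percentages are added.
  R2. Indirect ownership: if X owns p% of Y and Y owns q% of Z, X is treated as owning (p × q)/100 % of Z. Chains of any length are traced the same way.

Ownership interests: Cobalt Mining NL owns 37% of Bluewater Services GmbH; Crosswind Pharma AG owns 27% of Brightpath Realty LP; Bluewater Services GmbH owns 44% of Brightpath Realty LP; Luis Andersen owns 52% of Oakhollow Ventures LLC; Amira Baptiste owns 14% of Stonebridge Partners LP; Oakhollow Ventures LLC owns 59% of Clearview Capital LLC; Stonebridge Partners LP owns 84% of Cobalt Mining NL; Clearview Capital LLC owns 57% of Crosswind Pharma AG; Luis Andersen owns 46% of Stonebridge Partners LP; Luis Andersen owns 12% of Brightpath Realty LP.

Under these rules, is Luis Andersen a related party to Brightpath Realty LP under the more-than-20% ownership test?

Chain via Stonebridge Partners LP → Cobalt Mining NL → Bluewater Services GmbH (R2): 46% × 84% × 37% × 44% = 6.290592% of Brightpath Realty LP.
Chain via Oakhollow Ventures LLC → Clearview Capital LLC → Crosswind Pharma AG (R2): 52% × 59% × 57% × 27% = 4.721652% of Brightpath Realty LP.
Direct interest in Brightpath Realty LP: 12%.
Aggregating (R1): 6.290592% + 4.721652% + 12% = 23.012244%.
23.012244% exceeds the 20% threshold, so Luis is a related party to Brightpath Realty LP.

Yes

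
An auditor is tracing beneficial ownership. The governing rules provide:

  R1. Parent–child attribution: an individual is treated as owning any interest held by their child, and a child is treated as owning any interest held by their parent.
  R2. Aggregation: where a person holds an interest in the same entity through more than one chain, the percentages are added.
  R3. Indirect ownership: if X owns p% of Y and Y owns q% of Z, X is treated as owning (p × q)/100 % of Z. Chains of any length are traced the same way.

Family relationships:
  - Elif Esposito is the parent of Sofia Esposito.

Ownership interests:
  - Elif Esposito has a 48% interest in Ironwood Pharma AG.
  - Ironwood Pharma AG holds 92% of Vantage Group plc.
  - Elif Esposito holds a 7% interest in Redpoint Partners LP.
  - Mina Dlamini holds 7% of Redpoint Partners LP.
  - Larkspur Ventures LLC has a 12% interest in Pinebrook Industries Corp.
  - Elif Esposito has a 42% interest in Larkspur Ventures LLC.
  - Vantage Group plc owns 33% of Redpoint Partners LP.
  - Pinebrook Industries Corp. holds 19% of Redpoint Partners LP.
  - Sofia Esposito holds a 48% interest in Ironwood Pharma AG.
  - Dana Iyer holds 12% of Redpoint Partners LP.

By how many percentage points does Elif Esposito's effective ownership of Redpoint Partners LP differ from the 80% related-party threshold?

42.8968

By parent–child attribution (R1), Elif Esposito is treated as also owning Sofia Esposito's interest in Ironwood Pharma AG, giving 48% + 48% = 96%.
Chain via Ironwood Pharma AG → Vantage Group plc (R3): 96% × 92% × 33% = 29.1456% of Redpoint Partners LP.
Chain via Larkspur Ventures LLC → Pinebrook Industries Corp. (R3): 42% × 12% × 19% = 0.9576% of Redpoint Partners LP.
Direct interest in Redpoint Partners LP: 7%.
Aggregating (R2): 29.1456% + 0.9576% + 7% = 37.1032%.
37.1032% falls short of the 80% threshold by 42.8968 percentage points.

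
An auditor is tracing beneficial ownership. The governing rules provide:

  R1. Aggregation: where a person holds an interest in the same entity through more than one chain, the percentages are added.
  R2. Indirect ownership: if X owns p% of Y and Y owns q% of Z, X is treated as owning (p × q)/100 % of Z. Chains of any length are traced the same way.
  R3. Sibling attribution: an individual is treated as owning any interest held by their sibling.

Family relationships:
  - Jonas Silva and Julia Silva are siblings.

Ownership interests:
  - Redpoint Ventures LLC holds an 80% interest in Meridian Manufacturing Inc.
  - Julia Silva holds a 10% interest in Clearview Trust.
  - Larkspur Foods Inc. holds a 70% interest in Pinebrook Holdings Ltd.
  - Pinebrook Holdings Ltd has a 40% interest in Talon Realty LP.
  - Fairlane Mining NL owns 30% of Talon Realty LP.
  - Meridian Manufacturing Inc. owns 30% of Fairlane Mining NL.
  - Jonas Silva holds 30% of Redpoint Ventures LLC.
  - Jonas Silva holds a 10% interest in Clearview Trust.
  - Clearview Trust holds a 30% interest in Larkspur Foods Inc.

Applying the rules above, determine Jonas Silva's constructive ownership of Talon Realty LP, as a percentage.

3.84%

By sibling attribution (R3), Jonas Silva is treated as also owning Julia Silva's interest in Clearview Trust, giving 10% + 10% = 20%.
Chain via Redpoint Ventures LLC → Meridian Manufacturing Inc. → Fairlane Mining NL (R2): 30% × 80% × 30% × 30% = 2.16% of Talon Realty LP.
Chain via Clearview Trust → Larkspur Foods Inc. → Pinebrook Holdings Ltd (R2): 20% × 30% × 70% × 40% = 1.68% of Talon Realty LP.
Aggregating (R1): 2.16% + 1.68% = 3.84%.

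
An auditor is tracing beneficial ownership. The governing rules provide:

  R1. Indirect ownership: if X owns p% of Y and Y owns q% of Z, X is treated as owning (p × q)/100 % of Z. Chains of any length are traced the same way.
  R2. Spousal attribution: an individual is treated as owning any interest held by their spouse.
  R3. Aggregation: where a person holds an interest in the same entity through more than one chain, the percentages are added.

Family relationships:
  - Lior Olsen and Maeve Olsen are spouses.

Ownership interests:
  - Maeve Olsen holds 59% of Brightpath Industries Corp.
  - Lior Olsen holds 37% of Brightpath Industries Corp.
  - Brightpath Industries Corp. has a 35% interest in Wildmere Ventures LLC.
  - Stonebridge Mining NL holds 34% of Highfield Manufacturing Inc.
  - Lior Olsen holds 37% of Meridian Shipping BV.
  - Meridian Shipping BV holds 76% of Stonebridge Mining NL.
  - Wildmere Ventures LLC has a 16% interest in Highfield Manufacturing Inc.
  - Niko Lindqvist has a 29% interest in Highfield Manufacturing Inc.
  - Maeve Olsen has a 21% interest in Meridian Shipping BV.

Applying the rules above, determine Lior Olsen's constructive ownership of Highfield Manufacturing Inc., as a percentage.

By spousal attribution (R2), Lior Olsen is treated as also owning Maeve Olsen's interest in Brightpath Industries Corp, giving 37% + 59% = 96%.
By spousal attribution (R2), Lior Olsen is treated as also owning Maeve Olsen's interest in Meridian Shipping BV, giving 37% + 21% = 58%.
Chain via Brightpath Industries Corp. → Wildmere Ventures LLC (R1): 96% × 35% × 16% = 5.376% of Highfield Manufacturing Inc.
Chain via Meridian Shipping BV → Stonebridge Mining NL (R1): 58% × 76% × 34% = 14.9872% of Highfield Manufacturing Inc.
Aggregating (R3): 5.376% + 14.9872% = 20.3632%.

20.3632%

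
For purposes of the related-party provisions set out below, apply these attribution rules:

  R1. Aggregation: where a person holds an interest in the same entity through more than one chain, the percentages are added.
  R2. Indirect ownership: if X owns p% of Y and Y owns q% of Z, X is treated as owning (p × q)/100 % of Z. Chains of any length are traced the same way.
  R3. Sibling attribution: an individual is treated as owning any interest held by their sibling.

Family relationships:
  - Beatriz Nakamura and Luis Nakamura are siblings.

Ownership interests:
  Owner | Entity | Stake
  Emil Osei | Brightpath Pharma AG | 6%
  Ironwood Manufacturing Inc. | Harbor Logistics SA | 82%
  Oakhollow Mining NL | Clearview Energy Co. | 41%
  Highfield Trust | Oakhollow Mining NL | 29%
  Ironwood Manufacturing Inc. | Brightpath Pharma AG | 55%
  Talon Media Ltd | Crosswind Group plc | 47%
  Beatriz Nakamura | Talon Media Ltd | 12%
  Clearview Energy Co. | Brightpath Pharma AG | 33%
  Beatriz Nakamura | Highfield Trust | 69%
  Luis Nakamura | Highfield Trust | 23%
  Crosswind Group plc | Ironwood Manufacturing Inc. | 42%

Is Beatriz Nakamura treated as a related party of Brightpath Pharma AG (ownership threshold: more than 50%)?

By sibling attribution (R3), Beatriz Nakamura is treated as also owning Luis Nakamura's interest in Highfield Trust, giving 69% + 23% = 92%.
Chain via Highfield Trust → Oakhollow Mining NL → Clearview Energy Co. (R2): 92% × 29% × 41% × 33% = 3.609804% of Brightpath Pharma AG.
Chain via Talon Media Ltd → Crosswind Group plc → Ironwood Manufacturing Inc. (R2): 12% × 47% × 42% × 55% = 1.30284% of Brightpath Pharma AG.
Aggregating (R1): 3.609804% + 1.30284% = 4.912644%.
4.912644% does not exceed the 50% threshold, so Beatriz is not a related party to Brightpath Pharma AG.

No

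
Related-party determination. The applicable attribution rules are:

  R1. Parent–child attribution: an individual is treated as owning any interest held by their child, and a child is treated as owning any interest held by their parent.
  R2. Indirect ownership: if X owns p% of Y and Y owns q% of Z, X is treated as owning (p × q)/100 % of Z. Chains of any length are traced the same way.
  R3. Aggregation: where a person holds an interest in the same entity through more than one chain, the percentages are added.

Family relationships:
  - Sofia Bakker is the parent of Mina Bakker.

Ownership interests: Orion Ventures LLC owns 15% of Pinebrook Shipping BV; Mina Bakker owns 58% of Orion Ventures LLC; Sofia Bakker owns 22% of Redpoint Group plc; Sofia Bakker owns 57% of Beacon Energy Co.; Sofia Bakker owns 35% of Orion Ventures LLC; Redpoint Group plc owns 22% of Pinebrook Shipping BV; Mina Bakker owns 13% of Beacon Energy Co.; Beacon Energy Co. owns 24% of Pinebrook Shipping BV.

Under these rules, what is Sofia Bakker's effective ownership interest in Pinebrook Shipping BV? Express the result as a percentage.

By parent–child attribution (R1), Sofia Bakker is treated as also owning Mina Bakker's interest in Beacon Energy Co, giving 57% + 13% = 70%.
By parent–child attribution (R1), Sofia Bakker is treated as also owning Mina Bakker's interest in Orion Ventures LLC, giving 35% + 58% = 93%.
Chain via Beacon Energy Co. (R2): 70% × 24% = 16.8% of Pinebrook Shipping BV.
Chain via Orion Ventures LLC (R2): 93% × 15% = 13.95% of Pinebrook Shipping BV.
Chain via Redpoint Group plc (R2): 22% × 22% = 4.84% of Pinebrook Shipping BV.
Aggregating (R3): 16.8% + 13.95% + 4.84% = 35.59%.

35.59%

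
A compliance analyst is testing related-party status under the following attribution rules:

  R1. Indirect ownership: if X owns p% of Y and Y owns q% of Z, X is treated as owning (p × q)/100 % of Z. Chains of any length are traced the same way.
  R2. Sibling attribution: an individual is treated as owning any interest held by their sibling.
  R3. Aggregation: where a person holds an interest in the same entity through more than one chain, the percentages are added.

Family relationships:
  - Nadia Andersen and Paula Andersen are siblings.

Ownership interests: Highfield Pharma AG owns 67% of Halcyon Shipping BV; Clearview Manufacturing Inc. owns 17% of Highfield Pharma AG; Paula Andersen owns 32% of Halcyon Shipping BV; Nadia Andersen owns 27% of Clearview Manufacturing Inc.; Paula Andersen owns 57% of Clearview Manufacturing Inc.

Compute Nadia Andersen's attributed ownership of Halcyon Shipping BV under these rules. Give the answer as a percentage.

By sibling attribution (R2), Nadia Andersen is treated as also owning Paula Andersen's interest in Clearview Manufacturing Inc, giving 27% + 57% = 84%.
By sibling attribution (R2), Nadia Andersen is treated as owning Paula Andersen's 32% interest in Halcyon Shipping BV.
Chain via Clearview Manufacturing Inc. → Highfield Pharma AG (R1): 84% × 17% × 67% = 9.5676% of Halcyon Shipping BV.
Direct interest in Halcyon Shipping BV: 32%.
Aggregating (R3): 9.5676% + 32% = 41.5676%.

41.5676%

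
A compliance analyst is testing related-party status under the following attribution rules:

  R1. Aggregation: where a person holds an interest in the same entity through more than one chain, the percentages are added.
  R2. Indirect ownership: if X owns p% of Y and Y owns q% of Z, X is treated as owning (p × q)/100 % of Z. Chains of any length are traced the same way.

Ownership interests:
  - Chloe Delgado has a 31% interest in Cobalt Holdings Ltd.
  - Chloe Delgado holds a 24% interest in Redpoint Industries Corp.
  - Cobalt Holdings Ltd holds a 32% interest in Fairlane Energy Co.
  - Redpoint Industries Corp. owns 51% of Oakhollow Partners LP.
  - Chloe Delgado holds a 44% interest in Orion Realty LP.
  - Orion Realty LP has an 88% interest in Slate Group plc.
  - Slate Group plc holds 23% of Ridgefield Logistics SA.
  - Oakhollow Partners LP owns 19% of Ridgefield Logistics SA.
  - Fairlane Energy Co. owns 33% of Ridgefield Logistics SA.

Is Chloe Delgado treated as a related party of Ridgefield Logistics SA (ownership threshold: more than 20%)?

Chain via Orion Realty LP → Slate Group plc (R2): 44% × 88% × 23% = 8.9056% of Ridgefield Logistics SA.
Chain via Cobalt Holdings Ltd → Fairlane Energy Co. (R2): 31% × 32% × 33% = 3.2736% of Ridgefield Logistics SA.
Chain via Redpoint Industries Corp. → Oakhollow Partners LP (R2): 24% × 51% × 19% = 2.3256% of Ridgefield Logistics SA.
Aggregating (R1): 8.9056% + 3.2736% + 2.3256% = 14.5048%.
14.5048% does not exceed the 20% threshold, so Chloe is not a related party to Ridgefield Logistics SA.

No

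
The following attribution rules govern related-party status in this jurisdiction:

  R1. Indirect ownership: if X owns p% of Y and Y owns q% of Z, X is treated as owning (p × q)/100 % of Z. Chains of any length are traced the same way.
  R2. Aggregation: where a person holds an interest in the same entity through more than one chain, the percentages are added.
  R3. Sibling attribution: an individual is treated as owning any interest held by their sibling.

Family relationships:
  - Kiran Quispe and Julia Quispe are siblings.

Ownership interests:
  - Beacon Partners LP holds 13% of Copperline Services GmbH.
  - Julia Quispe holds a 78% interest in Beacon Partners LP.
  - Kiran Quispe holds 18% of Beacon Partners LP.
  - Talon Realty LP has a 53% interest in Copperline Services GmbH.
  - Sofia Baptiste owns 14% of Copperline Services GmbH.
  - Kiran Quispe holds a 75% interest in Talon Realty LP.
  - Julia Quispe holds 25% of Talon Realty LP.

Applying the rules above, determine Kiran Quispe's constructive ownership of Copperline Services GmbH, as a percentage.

By sibling attribution (R3), Kiran Quispe is treated as also owning Julia Quispe's interest in Beacon Partners LP, giving 18% + 78% = 96%.
By sibling attribution (R3), Kiran Quispe is treated as also owning Julia Quispe's interest in Talon Realty LP, giving 75% + 25% = 100%.
Chain via Beacon Partners LP (R1): 96% × 13% = 12.48% of Copperline Services GmbH.
Chain via Talon Realty LP (R1): 100% × 53% = 53% of Copperline Services GmbH.
Aggregating (R2): 12.48% + 53% = 65.48%.

65.48%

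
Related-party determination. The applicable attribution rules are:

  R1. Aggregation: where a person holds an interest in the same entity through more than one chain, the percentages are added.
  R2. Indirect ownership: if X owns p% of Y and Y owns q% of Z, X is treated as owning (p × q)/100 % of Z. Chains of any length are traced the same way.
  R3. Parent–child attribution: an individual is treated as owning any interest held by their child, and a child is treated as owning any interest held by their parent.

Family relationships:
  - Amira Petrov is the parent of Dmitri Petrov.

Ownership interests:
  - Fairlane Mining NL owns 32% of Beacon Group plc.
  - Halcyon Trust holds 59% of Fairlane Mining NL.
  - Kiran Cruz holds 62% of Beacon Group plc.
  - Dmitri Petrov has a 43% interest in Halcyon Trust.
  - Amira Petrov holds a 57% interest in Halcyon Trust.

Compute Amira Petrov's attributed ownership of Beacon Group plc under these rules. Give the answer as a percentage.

18.88%

By parent–child attribution (R3), Amira Petrov is treated as also owning Dmitri Petrov's interest in Halcyon Trust, giving 57% + 43% = 100%.
Chain via Halcyon Trust → Fairlane Mining NL (R2): 100% × 59% × 32% = 18.88% of Beacon Group plc.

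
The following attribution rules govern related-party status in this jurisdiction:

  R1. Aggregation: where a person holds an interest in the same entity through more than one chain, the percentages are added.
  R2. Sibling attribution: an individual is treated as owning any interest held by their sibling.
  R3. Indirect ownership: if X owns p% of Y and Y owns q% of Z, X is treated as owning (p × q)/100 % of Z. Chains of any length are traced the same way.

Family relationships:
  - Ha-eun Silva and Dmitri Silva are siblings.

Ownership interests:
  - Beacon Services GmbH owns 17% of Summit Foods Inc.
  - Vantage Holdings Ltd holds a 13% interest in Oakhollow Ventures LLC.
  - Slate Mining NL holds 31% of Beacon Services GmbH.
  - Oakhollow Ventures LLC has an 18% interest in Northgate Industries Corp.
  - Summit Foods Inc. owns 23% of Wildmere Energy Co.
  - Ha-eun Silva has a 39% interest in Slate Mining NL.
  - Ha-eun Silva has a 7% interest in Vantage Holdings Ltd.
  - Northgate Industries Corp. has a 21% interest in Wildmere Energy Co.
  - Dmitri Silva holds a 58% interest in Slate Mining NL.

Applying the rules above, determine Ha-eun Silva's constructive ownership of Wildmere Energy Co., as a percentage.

By sibling attribution (R2), Ha-eun Silva is treated as also owning Dmitri Silva's interest in Slate Mining NL, giving 39% + 58% = 97%.
Chain via Vantage Holdings Ltd → Oakhollow Ventures LLC → Northgate Industries Corp. (R3): 7% × 13% × 18% × 21% = 0.034398% of Wildmere Energy Co.
Chain via Slate Mining NL → Beacon Services GmbH → Summit Foods Inc. (R3): 97% × 31% × 17% × 23% = 1.175737% of Wildmere Energy Co.
Aggregating (R1): 0.034398% + 1.175737% = 1.210135%.

1.210135%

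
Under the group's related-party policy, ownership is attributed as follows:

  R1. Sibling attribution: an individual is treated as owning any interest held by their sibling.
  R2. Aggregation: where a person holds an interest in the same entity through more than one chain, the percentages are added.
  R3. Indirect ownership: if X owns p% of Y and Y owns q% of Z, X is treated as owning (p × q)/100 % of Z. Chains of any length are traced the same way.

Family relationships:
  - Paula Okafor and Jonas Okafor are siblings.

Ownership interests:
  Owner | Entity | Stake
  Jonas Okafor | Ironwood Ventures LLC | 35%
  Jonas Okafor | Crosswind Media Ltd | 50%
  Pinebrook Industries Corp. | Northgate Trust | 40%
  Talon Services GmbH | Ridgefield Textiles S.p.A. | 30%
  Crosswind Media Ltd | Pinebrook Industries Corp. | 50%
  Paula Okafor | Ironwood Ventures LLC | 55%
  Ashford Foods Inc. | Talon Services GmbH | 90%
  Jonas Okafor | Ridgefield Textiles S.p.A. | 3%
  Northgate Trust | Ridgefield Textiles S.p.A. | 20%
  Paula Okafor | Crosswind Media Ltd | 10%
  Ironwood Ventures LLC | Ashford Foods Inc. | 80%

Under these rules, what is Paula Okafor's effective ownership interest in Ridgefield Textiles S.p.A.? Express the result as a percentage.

By sibling attribution (R1), Paula Okafor is treated as also owning Jonas Okafor's interest in Crosswind Media Ltd, giving 10% + 50% = 60%.
By sibling attribution (R1), Paula Okafor is treated as also owning Jonas Okafor's interest in Ironwood Ventures LLC, giving 55% + 35% = 90%.
By sibling attribution (R1), Paula Okafor is treated as owning Jonas Okafor's 3% interest in Ridgefield Textiles S.p.A.
Chain via Crosswind Media Ltd → Pinebrook Industries Corp. → Northgate Trust (R3): 60% × 50% × 40% × 20% = 2.4% of Ridgefield Textiles S.p.A.
Chain via Ironwood Ventures LLC → Ashford Foods Inc. → Talon Services GmbH (R3): 90% × 80% × 90% × 30% = 19.44% of Ridgefield Textiles S.p.A.
Direct interest in Ridgefield Textiles S.p.A: 3%.
Aggregating (R2): 2.4% + 19.44% + 3% = 24.84%.

24.84%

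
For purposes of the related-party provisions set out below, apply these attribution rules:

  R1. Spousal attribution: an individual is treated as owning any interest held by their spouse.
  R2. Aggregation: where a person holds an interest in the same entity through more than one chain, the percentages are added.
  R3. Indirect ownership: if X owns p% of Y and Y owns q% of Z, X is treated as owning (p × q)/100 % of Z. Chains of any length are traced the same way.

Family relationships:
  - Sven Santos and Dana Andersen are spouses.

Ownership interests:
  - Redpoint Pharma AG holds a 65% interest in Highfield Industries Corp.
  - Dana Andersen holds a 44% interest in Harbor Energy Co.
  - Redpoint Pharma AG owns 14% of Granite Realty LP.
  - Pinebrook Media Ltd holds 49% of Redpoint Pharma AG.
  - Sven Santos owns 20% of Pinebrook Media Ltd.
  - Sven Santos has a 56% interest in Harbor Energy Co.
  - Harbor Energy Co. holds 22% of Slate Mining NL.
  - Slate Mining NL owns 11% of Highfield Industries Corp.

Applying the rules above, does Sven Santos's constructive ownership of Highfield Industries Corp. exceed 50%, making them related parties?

No

By spousal attribution (R1), Sven Santos is treated as also owning Dana Andersen's interest in Harbor Energy Co, giving 56% + 44% = 100%.
Chain via Pinebrook Media Ltd → Redpoint Pharma AG (R3): 20% × 49% × 65% = 6.37% of Highfield Industries Corp.
Chain via Harbor Energy Co. → Slate Mining NL (R3): 100% × 22% × 11% = 2.42% of Highfield Industries Corp.
Aggregating (R2): 6.37% + 2.42% = 8.79%.
8.79% does not exceed the 50% threshold, so Sven is not a related party to Highfield Industries Corp.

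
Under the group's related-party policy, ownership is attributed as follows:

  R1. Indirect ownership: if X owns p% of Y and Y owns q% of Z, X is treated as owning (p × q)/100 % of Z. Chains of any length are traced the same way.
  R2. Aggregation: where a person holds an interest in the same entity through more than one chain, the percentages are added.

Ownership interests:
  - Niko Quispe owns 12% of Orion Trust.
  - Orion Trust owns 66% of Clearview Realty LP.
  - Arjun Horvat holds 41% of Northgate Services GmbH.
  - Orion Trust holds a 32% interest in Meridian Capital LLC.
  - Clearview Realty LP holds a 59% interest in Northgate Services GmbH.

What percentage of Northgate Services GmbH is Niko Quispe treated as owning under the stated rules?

4.6728%

Chain via Orion Trust → Clearview Realty LP (R1): 12% × 66% × 59% = 4.6728% of Northgate Services GmbH.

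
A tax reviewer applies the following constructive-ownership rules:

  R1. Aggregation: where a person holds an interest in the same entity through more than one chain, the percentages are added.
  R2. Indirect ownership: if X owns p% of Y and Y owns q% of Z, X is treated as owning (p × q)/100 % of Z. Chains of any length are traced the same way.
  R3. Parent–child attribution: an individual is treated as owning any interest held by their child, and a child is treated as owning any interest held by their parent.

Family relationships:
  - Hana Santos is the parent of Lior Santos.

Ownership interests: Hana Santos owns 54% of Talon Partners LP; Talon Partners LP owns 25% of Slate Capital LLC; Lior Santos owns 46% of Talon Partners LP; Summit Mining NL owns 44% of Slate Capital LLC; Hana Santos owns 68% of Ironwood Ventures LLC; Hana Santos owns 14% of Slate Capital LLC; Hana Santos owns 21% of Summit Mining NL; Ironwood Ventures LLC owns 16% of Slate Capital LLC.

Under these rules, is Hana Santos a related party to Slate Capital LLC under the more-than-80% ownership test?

By parent–child attribution (R3), Hana Santos is treated as also owning Lior Santos's interest in Talon Partners LP, giving 54% + 46% = 100%.
Chain via Summit Mining NL (R2): 21% × 44% = 9.24% of Slate Capital LLC.
Chain via Talon Partners LP (R2): 100% × 25% = 25% of Slate Capital LLC.
Chain via Ironwood Ventures LLC (R2): 68% × 16% = 10.88% of Slate Capital LLC.
Direct interest in Slate Capital LLC: 14%.
Aggregating (R1): 9.24% + 25% + 10.88% + 14% = 59.12%.
59.12% does not exceed the 80% threshold, so Hana is not a related party to Slate Capital LLC.

No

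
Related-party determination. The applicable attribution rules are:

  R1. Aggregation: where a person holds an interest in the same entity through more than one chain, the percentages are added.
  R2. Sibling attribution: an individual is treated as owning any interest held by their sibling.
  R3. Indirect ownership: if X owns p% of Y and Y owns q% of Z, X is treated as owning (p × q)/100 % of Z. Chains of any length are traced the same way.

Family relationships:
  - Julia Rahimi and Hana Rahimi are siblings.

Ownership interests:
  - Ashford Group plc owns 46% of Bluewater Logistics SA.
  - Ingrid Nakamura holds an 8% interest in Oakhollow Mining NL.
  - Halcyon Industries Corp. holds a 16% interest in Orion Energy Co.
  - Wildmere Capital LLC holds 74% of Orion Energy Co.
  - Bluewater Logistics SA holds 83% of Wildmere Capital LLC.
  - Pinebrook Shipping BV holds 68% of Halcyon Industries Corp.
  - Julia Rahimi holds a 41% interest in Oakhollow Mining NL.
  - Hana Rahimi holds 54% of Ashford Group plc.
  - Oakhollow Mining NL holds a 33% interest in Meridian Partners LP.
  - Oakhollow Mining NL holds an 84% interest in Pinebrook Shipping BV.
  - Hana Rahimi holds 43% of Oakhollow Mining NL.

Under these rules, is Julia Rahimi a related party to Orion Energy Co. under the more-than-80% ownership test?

By sibling attribution (R2), Julia Rahimi is treated as also owning Hana Rahimi's interest in Oakhollow Mining NL, giving 41% + 43% = 84%.
By sibling attribution (R2), Julia Rahimi is treated as owning Hana Rahimi's 54% interest in Ashford Group plc.
Chain via Oakhollow Mining NL → Pinebrook Shipping BV → Halcyon Industries Corp. (R3): 84% × 84% × 68% × 16% = 7.676928% of Orion Energy Co.
Chain via Ashford Group plc → Bluewater Logistics SA → Wildmere Capital LLC (R3): 54% × 46% × 83% × 74% = 15.256728% of Orion Energy Co.
Aggregating (R1): 7.676928% + 15.256728% = 22.933656%.
22.933656% does not exceed the 80% threshold, so Julia is not a related party to Orion Energy Co.

No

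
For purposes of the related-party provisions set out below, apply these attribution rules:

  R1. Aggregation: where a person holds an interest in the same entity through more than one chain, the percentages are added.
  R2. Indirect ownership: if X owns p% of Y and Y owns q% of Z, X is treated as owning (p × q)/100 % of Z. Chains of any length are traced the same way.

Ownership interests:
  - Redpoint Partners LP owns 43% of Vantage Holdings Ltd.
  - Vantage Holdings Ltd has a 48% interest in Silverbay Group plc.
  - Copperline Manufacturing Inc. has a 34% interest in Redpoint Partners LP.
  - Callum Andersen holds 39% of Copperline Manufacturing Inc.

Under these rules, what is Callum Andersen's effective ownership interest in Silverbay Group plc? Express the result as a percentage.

2.736864%

Chain via Copperline Manufacturing Inc. → Redpoint Partners LP → Vantage Holdings Ltd (R2): 39% × 34% × 43% × 48% = 2.736864% of Silverbay Group plc.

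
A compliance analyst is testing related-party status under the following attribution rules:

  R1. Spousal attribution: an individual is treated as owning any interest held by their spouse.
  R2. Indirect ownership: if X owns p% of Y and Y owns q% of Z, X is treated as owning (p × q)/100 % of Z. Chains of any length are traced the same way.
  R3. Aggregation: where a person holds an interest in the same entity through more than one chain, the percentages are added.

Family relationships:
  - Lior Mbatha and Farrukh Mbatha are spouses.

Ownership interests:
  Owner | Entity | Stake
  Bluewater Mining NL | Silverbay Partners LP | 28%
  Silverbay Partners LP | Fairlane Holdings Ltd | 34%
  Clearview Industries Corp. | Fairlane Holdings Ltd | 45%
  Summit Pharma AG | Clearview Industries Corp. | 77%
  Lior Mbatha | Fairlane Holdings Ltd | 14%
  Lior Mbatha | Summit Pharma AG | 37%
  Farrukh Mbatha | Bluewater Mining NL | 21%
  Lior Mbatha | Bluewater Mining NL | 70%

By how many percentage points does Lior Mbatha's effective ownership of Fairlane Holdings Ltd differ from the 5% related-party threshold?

30.4837

By spousal attribution (R1), Lior Mbatha is treated as also owning Farrukh Mbatha's interest in Bluewater Mining NL, giving 70% + 21% = 91%.
Chain via Summit Pharma AG → Clearview Industries Corp. (R2): 37% × 77% × 45% = 12.8205% of Fairlane Holdings Ltd.
Chain via Bluewater Mining NL → Silverbay Partners LP (R2): 91% × 28% × 34% = 8.6632% of Fairlane Holdings Ltd.
Direct interest in Fairlane Holdings Ltd: 14%.
Aggregating (R3): 12.8205% + 8.6632% + 14% = 35.4837%.
35.4837% exceeds the 5% threshold by 30.4837 percentage points.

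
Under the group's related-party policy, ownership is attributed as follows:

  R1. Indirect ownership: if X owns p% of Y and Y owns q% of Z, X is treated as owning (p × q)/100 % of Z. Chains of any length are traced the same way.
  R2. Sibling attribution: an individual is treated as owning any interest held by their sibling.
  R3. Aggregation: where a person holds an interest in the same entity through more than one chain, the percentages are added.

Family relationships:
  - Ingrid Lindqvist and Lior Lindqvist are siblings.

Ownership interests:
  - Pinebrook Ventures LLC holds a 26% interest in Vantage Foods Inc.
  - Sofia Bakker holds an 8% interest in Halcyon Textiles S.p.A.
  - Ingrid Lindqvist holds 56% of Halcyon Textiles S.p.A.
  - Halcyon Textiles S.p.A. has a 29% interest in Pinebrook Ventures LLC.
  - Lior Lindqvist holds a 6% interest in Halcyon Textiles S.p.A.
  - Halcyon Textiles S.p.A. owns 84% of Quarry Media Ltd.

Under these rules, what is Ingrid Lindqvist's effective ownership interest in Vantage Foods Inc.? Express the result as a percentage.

4.6748%

By sibling attribution (R2), Ingrid Lindqvist is treated as also owning Lior Lindqvist's interest in Halcyon Textiles S.p.A, giving 56% + 6% = 62%.
Chain via Halcyon Textiles S.p.A. → Pinebrook Ventures LLC (R1): 62% × 29% × 26% = 4.6748% of Vantage Foods Inc.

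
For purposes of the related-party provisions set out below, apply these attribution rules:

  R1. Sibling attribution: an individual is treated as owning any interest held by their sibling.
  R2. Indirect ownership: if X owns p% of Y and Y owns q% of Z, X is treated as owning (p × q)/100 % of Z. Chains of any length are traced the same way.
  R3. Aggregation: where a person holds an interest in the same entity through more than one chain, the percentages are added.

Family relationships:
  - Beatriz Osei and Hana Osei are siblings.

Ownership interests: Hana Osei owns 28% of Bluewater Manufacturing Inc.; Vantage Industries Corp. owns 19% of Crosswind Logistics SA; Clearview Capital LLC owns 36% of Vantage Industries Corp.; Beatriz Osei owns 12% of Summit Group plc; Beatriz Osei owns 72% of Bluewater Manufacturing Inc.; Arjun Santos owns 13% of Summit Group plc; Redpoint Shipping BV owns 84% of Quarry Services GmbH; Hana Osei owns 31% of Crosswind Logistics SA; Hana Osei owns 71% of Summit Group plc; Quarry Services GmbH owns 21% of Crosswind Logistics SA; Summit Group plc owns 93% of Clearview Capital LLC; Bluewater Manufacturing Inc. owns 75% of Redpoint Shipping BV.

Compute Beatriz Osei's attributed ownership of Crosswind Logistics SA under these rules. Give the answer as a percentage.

By sibling attribution (R1), Beatriz Osei is treated as also owning Hana Osei's interest in Bluewater Manufacturing Inc, giving 72% + 28% = 100%.
By sibling attribution (R1), Beatriz Osei is treated as also owning Hana Osei's interest in Summit Group plc, giving 12% + 71% = 83%.
By sibling attribution (R1), Beatriz Osei is treated as owning Hana Osei's 31% interest in Crosswind Logistics SA.
Chain via Bluewater Manufacturing Inc. → Redpoint Shipping BV → Quarry Services GmbH (R2): 100% × 75% × 84% × 21% = 13.23% of Crosswind Logistics SA.
Chain via Summit Group plc → Clearview Capital LLC → Vantage Industries Corp. (R2): 83% × 93% × 36% × 19% = 5.279796% of Crosswind Logistics SA.
Direct interest in Crosswind Logistics SA: 31%.
Aggregating (R3): 13.23% + 5.279796% + 31% = 49.509796%.

49.509796%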